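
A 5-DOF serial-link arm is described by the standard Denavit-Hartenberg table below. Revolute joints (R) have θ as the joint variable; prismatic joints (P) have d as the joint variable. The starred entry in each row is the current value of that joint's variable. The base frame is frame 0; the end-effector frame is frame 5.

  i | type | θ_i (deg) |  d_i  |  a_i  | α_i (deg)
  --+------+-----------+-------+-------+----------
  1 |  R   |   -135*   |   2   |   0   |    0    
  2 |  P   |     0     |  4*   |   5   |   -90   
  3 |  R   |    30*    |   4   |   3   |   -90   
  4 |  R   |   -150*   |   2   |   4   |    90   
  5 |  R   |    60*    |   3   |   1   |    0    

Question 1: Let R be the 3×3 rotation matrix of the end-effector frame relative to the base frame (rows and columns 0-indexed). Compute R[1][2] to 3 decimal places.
End-effector z-axis (col 2 of R) = (-0.3062,0.9186,0.2500)
R[1][2] = 0.9186

0.919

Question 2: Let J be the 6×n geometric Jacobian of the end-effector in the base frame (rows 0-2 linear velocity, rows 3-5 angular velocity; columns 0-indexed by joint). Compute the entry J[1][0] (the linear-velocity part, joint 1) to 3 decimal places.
axis z_0 = ẑ; lever o_n−o_0 = (1.5280,-3.6366,4.7165)
cross product → J_v[:, 0] = (3.6366,1.5280,-0.0000)
J_ω[:, 0] = z_0
entry J[1][0] = 1.5280

1.528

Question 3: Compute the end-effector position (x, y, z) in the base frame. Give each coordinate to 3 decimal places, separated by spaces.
1.528 -3.637 4.717

after link 1: o_1 = (0.0000, 0.0000, 2.0000)
after link 2: o_2 = (-3.5355, -3.5355, 6.0000)
after link 3: o_3 = (-2.5442, -8.2011, 4.5000)
after link 4: o_4 = (1.6984, -6.7869, 4.5000)
after link 5: o_5 = (1.5280, -3.6366, 4.7165)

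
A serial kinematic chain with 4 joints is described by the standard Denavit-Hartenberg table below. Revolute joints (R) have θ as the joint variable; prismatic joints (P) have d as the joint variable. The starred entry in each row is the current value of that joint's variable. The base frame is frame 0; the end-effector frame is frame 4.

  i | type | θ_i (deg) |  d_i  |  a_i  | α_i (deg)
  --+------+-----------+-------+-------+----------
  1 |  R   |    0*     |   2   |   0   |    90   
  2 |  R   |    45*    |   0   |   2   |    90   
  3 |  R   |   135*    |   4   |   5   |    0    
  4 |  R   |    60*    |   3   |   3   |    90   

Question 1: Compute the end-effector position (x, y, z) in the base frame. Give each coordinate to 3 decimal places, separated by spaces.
after link 1: o_1 = (0.0000, 0.0000, 2.0000)
after link 2: o_2 = (1.4142, 0.0000, 3.4142)
after link 3: o_3 = (1.7426, -3.5355, -1.9142)
after link 4: o_4 = (1.8149, -2.7591, -6.0846)

1.815 -2.759 -6.085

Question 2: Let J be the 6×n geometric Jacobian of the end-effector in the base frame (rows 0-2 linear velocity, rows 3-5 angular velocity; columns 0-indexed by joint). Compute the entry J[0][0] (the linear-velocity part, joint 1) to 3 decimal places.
axis z_0 = ẑ; lever o_n−o_0 = (1.8149,-2.7591,-6.0846)
cross product → J_v[:, 0] = (2.7591,1.8149,-0.0000)
J_ω[:, 0] = z_0
entry J[0][0] = 2.7591

2.759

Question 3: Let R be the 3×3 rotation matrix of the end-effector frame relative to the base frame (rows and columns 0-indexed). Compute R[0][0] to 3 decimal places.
-0.683

End-effector x-axis (col 0 of R) = (-0.6830,0.2588,-0.6830)
R[0][0] = -0.6830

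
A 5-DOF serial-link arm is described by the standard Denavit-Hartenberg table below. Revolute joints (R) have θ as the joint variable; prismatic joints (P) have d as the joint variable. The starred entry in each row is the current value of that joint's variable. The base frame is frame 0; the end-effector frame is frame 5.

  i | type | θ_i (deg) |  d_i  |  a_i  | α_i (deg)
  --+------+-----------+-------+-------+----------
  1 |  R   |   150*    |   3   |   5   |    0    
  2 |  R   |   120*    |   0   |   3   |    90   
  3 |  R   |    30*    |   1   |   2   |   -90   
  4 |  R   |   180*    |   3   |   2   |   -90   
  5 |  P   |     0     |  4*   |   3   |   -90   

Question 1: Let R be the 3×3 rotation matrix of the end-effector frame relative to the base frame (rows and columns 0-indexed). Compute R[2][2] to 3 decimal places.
End-effector z-axis (col 2 of R) = (-0.0000,-0.5000,-0.8660)
R[2][2] = -0.8660

-0.866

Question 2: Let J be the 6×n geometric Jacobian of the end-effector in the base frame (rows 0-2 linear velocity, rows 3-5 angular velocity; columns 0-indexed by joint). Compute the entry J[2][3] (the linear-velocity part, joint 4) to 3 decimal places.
2.000

axis z_3 = (0.0000,0.5000,0.8660); lever o_n−o_3 = (-4.0000,5.8301,0.0981)
cross product → J_v[:, 3] = (-5.0000,-3.4641,2.0000)
J_ω[:, 3] = z_3
entry J[2][3] = 2.0000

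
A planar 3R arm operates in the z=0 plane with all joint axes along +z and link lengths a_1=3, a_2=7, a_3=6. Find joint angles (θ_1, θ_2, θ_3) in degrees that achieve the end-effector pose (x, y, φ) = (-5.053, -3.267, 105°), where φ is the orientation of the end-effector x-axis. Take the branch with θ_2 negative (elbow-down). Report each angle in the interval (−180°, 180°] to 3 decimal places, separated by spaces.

-90.014 -29.980 -135.006

wrist centre = target − a_3·(cos φ, sin φ) = (-3.5001, -9.0626)
cos θ_2 = (94.3805−3²−7²)/(2·3·7) = 0.8662; θ_2 = -29.9797° (elbow-down)
β = atan2(-9.0626,-3.5001) = -111.1173°; ψ = atan2(-3.4979,9.0634) = -21.1031°
θ_1 = β − ψ = -90.0141°
θ_3 = φ − θ_1 − θ_2 = -135.0062° (wrapped to (-180°,180°])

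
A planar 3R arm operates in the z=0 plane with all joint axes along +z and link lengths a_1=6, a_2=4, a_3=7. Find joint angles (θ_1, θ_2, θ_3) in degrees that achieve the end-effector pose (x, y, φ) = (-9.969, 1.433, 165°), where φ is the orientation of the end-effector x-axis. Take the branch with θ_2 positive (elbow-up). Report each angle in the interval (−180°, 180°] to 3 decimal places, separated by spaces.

wrist centre = target − a_3·(cos φ, sin φ) = (-3.2075, -0.3787)
cos θ_2 = (10.4316−6²−4²)/(2·6·4) = -0.8660; θ_2 = 149.9980° (elbow-up)
β = atan2(-0.3787,-3.2075) = -173.2659°; ψ = atan2(2.0001,2.5360) = 38.2629°
θ_1 = β − ψ = -211.5288°
θ_3 = φ − θ_1 − θ_2 = -133.4692° (wrapped to (-180°,180°])

148.471 149.998 -133.469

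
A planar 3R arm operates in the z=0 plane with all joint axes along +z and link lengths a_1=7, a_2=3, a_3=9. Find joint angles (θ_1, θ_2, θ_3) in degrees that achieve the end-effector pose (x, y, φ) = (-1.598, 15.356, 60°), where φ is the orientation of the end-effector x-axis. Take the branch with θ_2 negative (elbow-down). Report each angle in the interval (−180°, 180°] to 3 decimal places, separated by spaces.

wrist centre = target − a_3·(cos φ, sin φ) = (-6.0980, 7.5618)
cos θ_2 = (94.3660−7²−3²)/(2·7·3) = 0.8659; θ_2 = -30.0193° (elbow-down)
β = atan2(7.5618,-6.0980) = 128.8836°; ψ = atan2(-1.5009,9.5976) = -8.8880°
θ_1 = β − ψ = 137.7715°
θ_3 = φ − θ_1 − θ_2 = -47.7522° (wrapped to (-180°,180°])

137.772 -30.019 -47.752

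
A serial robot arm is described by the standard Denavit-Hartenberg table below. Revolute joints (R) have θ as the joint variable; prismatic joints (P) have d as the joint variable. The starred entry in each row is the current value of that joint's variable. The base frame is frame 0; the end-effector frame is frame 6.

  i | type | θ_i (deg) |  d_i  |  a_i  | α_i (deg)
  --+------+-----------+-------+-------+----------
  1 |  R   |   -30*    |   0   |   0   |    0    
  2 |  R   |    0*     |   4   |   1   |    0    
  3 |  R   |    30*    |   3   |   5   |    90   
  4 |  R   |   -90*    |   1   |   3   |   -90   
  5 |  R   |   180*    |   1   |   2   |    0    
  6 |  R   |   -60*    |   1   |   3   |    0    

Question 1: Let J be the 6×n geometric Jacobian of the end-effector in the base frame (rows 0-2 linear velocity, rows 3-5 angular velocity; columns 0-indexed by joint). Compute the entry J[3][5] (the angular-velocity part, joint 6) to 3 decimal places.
1.000

axis z_5 = (1.0000,-0.0000,0.0000); lever o_n−o_5 = (1.0000,2.5981,1.5000)
cross product → J_v[:, 5] = (-0.0000,-1.5000,2.5981)
J_ω[:, 5] = z_5
entry J[3][5] = 1.0000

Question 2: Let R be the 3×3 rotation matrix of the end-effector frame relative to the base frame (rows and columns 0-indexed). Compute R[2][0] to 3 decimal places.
0.500

End-effector x-axis (col 0 of R) = (0.0000,0.8660,0.5000)
R[2][0] = 0.5000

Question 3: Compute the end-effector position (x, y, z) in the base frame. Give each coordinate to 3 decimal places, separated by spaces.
after link 1: o_1 = (0.0000, 0.0000, 0.0000)
after link 2: o_2 = (0.8660, -0.5000, 4.0000)
after link 3: o_3 = (5.8660, -0.5000, 7.0000)
after link 4: o_4 = (5.8660, -1.5000, 4.0000)
after link 5: o_5 = (6.8660, -1.5000, 6.0000)
after link 6: o_6 = (7.8660, 1.0981, 7.5000)

7.866 1.098 7.500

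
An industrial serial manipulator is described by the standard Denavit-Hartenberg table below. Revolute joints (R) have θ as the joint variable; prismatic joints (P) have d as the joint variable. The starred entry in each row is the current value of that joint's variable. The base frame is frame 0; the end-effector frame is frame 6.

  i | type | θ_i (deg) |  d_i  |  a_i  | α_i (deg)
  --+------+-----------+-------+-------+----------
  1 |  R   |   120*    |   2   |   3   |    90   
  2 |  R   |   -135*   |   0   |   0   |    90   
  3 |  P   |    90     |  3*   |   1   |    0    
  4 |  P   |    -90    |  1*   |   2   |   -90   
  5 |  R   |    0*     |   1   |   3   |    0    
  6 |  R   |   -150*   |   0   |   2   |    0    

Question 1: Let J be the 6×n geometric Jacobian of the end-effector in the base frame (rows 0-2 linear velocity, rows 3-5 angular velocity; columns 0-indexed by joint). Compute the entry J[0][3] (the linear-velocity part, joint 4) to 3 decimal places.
prismatic axis z_3 = (0.3536,-0.6124,0.7071)
J_v[:, 3] = z_3; J_ω[:, 3] = (0,0,0)
entry J[0][3] = 0.3536

0.354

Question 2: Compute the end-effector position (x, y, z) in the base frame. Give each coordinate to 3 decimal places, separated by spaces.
after link 1: o_1 = (-1.5000, 2.5981, 2.0000)
after link 2: o_2 = (-1.5000, 2.5981, 2.0000)
after link 3: o_3 = (0.4267, 1.2610, 4.1213)
after link 4: o_4 = (1.4873, -0.5762, 3.4142)
after link 5: o_5 = (3.4140, -1.9133, 1.2929)
after link 6: o_6 = (3.1552, -1.4650, 3.2247)

3.155 -1.465 3.225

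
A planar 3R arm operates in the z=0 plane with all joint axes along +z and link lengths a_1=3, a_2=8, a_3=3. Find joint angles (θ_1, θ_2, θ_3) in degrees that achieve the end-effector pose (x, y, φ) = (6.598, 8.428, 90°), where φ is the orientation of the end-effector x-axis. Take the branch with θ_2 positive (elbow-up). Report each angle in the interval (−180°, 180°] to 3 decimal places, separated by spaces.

wrist centre = target − a_3·(cos φ, sin φ) = (6.5980, 5.4280)
cos θ_2 = (72.9968−3²−8²)/(2·3·8) = -0.0001; θ_2 = 90.0038° (elbow-up)
β = atan2(5.4280,6.5980) = 39.4432°; ψ = atan2(8.0000,2.9995) = 69.4473°
θ_1 = β − ψ = -30.0041°
θ_3 = φ − θ_1 − θ_2 = 30.0003° (wrapped to (-180°,180°])

-30.004 90.004 30.000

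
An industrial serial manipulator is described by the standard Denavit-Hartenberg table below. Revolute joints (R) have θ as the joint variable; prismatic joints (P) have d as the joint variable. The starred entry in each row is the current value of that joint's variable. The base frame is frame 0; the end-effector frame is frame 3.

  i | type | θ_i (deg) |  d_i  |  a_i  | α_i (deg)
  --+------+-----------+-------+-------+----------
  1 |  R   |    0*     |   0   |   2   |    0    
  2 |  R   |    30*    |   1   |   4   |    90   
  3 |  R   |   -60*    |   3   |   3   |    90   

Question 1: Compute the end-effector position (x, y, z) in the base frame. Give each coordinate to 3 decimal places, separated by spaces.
8.263 0.152 -1.598

after link 1: o_1 = (2.0000, 0.0000, 0.0000)
after link 2: o_2 = (5.4641, 2.0000, 1.0000)
after link 3: o_3 = (8.2631, 0.1519, -1.5981)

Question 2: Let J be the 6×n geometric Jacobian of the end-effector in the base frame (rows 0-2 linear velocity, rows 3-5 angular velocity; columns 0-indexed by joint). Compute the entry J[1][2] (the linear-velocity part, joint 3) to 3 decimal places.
1.299

axis z_2 = (0.5000,-0.8660,0.0000); lever o_n−o_2 = (2.7990,-1.8481,-2.5981)
cross product → J_v[:, 2] = (2.2500,1.2990,1.5000)
J_ω[:, 2] = z_2
entry J[1][2] = 1.2990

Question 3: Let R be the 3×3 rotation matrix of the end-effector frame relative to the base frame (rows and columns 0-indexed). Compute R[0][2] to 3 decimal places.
End-effector z-axis (col 2 of R) = (-0.7500,-0.4330,-0.5000)
R[0][2] = -0.7500

-0.750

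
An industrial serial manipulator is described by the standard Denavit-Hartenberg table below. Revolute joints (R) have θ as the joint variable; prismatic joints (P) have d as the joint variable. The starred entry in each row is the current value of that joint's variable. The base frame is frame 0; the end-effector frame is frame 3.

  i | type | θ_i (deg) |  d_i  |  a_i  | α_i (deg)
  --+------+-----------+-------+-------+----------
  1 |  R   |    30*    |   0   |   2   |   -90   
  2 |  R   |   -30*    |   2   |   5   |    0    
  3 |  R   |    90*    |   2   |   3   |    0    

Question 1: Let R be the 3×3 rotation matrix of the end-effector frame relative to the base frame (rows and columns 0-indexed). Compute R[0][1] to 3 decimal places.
End-effector y-axis (col 1 of R) = (-0.7500,-0.4330,-0.5000)
R[0][1] = -0.7500

-0.750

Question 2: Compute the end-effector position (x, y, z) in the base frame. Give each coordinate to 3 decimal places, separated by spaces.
after link 1: o_1 = (1.7321, 1.0000, 0.0000)
after link 2: o_2 = (4.4821, 4.8971, 2.5000)
after link 3: o_3 = (4.7811, 7.3792, -0.0981)

4.781 7.379 -0.098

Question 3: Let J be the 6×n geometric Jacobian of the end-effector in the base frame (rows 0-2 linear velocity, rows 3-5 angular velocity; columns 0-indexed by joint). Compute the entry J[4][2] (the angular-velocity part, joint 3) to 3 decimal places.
axis z_2 = (-0.5000,0.8660,0.0000); lever o_n−o_2 = (0.2990,2.4821,-2.5981)
cross product → J_v[:, 2] = (-2.2500,-1.2990,-1.5000)
J_ω[:, 2] = z_2
entry J[4][2] = 0.8660

0.866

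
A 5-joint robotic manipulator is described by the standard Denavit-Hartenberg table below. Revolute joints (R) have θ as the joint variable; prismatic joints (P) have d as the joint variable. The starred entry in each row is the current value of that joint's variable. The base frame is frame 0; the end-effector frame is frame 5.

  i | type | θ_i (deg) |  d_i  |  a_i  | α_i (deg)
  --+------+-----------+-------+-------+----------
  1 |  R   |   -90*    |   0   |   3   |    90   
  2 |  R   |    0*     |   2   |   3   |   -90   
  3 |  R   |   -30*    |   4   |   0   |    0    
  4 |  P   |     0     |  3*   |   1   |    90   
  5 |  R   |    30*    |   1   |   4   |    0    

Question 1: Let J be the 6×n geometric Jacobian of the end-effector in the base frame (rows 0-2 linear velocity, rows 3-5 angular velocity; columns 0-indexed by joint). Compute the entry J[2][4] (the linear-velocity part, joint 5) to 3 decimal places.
3.464

axis z_4 = (-0.8660,0.5000,0.0000); lever o_n−o_4 = (-2.5981,-2.5000,2.0000)
cross product → J_v[:, 4] = (1.0000,1.7321,3.4641)
J_ω[:, 4] = z_4
entry J[2][4] = 3.4641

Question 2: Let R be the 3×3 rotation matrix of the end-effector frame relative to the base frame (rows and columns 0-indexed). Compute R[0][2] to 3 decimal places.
End-effector z-axis (col 2 of R) = (-0.8660,0.5000,0.0000)
R[0][2] = -0.8660

-0.866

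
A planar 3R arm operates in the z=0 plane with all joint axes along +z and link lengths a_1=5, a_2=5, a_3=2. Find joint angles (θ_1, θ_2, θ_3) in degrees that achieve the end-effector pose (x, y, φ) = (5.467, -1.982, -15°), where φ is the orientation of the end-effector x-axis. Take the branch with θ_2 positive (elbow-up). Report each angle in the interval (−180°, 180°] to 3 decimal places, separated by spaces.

wrist centre = target − a_3·(cos φ, sin φ) = (3.5351, -1.4644)
cos θ_2 = (14.6416−5²−5²)/(2·5·5) = -0.7072; θ_2 = 135.0049° (elbow-up)
β = atan2(-1.4644,3.5351) = -22.5008°; ψ = atan2(3.5352,1.4642) = 67.5025°
θ_1 = β − ψ = -90.0032°
θ_3 = φ − θ_1 − θ_2 = -60.0017° (wrapped to (-180°,180°])

-90.003 135.005 -60.002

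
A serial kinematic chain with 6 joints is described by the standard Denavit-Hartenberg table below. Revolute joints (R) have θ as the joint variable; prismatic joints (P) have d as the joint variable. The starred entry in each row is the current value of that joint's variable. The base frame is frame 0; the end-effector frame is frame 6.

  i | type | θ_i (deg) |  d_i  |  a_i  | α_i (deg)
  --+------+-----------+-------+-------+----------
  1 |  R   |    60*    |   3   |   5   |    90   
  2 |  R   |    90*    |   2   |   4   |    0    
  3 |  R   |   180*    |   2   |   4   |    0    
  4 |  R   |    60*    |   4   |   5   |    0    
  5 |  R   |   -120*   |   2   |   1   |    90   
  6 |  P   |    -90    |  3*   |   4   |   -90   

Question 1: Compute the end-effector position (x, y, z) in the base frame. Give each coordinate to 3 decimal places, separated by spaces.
8.678 3.031 2.598

after link 1: o_1 = (2.5000, 4.3301, 3.0000)
after link 2: o_2 = (4.2321, 3.3301, 7.0000)
after link 3: o_3 = (5.9641, 2.3301, 3.0000)
after link 4: o_4 = (11.5933, 4.0801, 0.5000)
after link 5: o_5 = (12.8923, 2.3301, -0.0000)
after link 6: o_6 = (8.6782, 3.0311, 2.5981)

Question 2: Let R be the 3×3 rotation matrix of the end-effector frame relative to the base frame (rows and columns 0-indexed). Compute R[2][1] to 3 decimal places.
End-effector y-axis (col 1 of R) = (0.2500,0.4330,-0.8660)
R[2][1] = -0.8660

-0.866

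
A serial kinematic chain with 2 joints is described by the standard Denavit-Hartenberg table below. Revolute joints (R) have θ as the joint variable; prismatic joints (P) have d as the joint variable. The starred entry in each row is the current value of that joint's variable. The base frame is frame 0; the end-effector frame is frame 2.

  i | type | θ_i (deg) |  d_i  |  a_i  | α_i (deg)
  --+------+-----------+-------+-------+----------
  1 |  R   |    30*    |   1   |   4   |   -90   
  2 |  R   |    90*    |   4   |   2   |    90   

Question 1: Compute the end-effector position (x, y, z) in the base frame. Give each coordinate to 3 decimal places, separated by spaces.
1.464 5.464 -1.000

after link 1: o_1 = (3.4641, 2.0000, 1.0000)
after link 2: o_2 = (1.4641, 5.4641, -1.0000)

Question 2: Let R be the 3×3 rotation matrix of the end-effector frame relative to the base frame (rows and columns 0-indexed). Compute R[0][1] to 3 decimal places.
-0.500

End-effector y-axis (col 1 of R) = (-0.5000,0.8660,0.0000)
R[0][1] = -0.5000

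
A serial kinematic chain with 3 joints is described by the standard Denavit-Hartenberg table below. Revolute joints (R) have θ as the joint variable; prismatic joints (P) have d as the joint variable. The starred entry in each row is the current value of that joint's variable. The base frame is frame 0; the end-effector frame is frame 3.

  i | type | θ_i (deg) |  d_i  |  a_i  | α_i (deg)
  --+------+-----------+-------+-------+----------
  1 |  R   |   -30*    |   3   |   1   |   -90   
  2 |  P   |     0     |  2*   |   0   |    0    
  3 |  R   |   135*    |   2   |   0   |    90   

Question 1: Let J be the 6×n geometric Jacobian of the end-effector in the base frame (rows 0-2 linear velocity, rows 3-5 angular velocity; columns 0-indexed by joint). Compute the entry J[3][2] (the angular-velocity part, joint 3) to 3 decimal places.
axis z_2 = (0.5000,0.8660,0.0000); lever o_n−o_2 = (1.0000,1.7321,0.0000)
cross product → J_v[:, 2] = (-0.0000,0.0000,0.0000)
J_ω[:, 2] = z_2
entry J[3][2] = 0.5000

0.500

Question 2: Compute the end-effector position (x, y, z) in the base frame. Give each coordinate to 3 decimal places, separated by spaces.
after link 1: o_1 = (0.8660, -0.5000, 3.0000)
after link 2: o_2 = (1.8660, 1.2321, 3.0000)
after link 3: o_3 = (2.8660, 2.9641, 3.0000)

2.866 2.964 3.000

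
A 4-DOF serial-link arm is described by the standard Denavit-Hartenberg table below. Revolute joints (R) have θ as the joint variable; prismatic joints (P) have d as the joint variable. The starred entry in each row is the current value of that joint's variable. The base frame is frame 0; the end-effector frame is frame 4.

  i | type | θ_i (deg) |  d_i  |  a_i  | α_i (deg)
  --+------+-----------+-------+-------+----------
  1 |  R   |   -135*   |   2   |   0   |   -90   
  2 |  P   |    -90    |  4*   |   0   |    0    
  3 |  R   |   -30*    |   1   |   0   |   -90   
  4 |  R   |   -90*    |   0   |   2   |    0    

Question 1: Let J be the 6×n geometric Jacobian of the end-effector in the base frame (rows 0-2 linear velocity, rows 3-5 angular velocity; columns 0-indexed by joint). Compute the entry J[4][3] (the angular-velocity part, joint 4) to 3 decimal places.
-0.612

axis z_3 = (-0.6124,-0.6124,0.5000); lever o_n−o_3 = (1.4142,-1.4142,0.0000)
cross product → J_v[:, 3] = (0.7071,0.7071,1.7321)
J_ω[:, 3] = z_3
entry J[4][3] = -0.6124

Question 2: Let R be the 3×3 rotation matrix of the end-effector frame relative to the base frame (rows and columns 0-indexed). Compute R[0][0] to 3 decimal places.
0.707

End-effector x-axis (col 0 of R) = (0.7071,-0.7071,0.0000)
R[0][0] = 0.7071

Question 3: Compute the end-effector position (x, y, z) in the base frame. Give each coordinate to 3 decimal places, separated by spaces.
4.950 -4.950 2.000

after link 1: o_1 = (0.0000, 0.0000, 2.0000)
after link 2: o_2 = (2.8284, -2.8284, 2.0000)
after link 3: o_3 = (3.5355, -3.5355, 2.0000)
after link 4: o_4 = (4.9497, -4.9497, 2.0000)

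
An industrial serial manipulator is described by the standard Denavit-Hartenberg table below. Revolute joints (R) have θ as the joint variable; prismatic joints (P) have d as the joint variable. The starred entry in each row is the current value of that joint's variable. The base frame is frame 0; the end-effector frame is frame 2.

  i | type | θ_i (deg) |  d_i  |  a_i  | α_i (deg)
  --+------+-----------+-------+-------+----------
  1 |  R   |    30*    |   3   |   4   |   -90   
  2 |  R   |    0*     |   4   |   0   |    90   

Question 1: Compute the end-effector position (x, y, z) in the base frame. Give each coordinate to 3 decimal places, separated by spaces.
1.464 5.464 3.000

after link 1: o_1 = (3.4641, 2.0000, 3.0000)
after link 2: o_2 = (1.4641, 5.4641, 3.0000)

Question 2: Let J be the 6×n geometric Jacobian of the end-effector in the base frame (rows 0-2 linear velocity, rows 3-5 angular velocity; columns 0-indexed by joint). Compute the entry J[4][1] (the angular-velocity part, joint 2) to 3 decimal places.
axis z_1 = (-0.5000,0.8660,0.0000); lever o_n−o_1 = (-2.0000,3.4641,0.0000)
cross product → J_v[:, 1] = (0.0000,0.0000,0.0000)
J_ω[:, 1] = z_1
entry J[4][1] = 0.8660

0.866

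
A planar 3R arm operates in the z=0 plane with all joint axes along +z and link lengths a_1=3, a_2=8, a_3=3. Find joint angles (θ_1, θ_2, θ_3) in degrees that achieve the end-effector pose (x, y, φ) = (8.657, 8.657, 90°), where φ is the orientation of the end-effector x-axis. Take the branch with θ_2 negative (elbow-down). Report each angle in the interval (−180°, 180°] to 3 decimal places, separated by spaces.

66.320 -44.993 68.673

wrist centre = target − a_3·(cos φ, sin φ) = (8.6570, 5.6570)
cos θ_2 = (106.9453−3²−8²)/(2·3·8) = 0.7072; θ_2 = -44.9930° (elbow-down)
β = atan2(5.6570,8.6570) = 33.1630°; ψ = atan2(-5.6562,8.6575) = -33.1574°
θ_1 = β − ψ = 66.3204°
θ_3 = φ − θ_1 − θ_2 = 68.6725° (wrapped to (-180°,180°])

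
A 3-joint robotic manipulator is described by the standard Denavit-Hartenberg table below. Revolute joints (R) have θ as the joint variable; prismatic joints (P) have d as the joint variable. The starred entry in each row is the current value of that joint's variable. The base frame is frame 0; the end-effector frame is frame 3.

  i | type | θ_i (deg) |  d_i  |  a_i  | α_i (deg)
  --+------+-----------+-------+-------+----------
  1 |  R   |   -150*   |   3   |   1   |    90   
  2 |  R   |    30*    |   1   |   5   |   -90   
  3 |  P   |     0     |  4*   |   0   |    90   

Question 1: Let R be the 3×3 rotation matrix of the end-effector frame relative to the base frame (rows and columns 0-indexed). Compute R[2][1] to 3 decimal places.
End-effector y-axis (col 1 of R) = (0.4330,0.2500,0.8660)
R[2][1] = 0.8660

0.866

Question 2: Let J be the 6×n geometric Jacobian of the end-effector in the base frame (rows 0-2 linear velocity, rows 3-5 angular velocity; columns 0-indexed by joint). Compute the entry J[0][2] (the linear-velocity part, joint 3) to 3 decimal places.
0.433

prismatic axis z_2 = (0.4330,0.2500,0.8660)
J_v[:, 2] = z_2; J_ω[:, 2] = (0,0,0)
entry J[0][2] = 0.4330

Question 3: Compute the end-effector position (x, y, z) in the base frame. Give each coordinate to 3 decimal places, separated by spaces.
-3.384 -0.799 8.964

after link 1: o_1 = (-0.8660, -0.5000, 3.0000)
after link 2: o_2 = (-5.1160, -1.7990, 5.5000)
after link 3: o_3 = (-3.3840, -0.7990, 8.9641)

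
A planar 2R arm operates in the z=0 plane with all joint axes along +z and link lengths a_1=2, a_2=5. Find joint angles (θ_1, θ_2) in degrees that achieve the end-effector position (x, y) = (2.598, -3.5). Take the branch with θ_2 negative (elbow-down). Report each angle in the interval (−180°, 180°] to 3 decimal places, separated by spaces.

cos θ_2 = (18.9996−2²−5²)/(2·2·5) = -0.5000; θ_2 = -120.0013° (elbow-down)
β = atan2(-3.5000,2.5980) = -53.4140°; ψ = atan2(-4.3301,-0.5001) = -96.5882°
θ_1 = β − ψ = 43.1741°

43.174 -120.001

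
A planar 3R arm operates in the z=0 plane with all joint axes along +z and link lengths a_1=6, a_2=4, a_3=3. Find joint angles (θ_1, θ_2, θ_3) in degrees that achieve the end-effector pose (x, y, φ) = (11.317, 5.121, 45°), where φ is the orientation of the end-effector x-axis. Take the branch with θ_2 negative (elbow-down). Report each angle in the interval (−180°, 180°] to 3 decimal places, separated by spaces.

30.009 -30.025 45.016

wrist centre = target − a_3·(cos φ, sin φ) = (9.1957, 2.9997)
cos θ_2 = (93.5586−6²−4²)/(2·6·4) = 0.8658; θ_2 = -30.0253° (elbow-down)
β = atan2(2.9997,9.1957) = 18.0666°; ψ = atan2(-2.0015,9.4632) = -11.9424°
θ_1 = β − ψ = 30.0090°
θ_3 = φ − θ_1 − θ_2 = 45.0163° (wrapped to (-180°,180°])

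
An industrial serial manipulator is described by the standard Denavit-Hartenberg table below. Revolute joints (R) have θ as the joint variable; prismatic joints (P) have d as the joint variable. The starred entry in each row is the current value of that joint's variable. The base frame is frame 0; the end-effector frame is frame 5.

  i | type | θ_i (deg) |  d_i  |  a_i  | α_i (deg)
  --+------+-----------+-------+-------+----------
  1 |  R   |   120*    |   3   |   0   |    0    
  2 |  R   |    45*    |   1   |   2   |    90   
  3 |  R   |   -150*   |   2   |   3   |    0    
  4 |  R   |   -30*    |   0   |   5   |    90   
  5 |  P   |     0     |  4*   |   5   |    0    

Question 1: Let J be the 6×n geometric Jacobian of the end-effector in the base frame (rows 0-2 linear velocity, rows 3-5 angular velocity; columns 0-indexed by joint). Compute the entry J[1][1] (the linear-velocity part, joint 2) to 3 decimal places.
10.755

axis z_1 = (0.0000,0.0000,1.0000); lever o_n−o_1 = (10.7546,-0.8111,3.5000)
cross product → J_v[:, 1] = (0.8111,10.7546,-0.0000)
J_ω[:, 1] = z_1
entry J[1][1] = 10.7546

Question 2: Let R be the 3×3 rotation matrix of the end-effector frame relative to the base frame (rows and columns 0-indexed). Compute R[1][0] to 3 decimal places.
-0.259

End-effector x-axis (col 0 of R) = (0.9659,-0.2588,0.0000)
R[1][0] = -0.2588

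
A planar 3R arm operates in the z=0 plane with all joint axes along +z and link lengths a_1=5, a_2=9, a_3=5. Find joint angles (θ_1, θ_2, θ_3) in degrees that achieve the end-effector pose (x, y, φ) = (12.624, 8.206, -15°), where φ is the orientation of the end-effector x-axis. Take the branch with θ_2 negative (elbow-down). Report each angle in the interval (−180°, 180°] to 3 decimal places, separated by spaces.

89.998 -59.997 -45.001

wrist centre = target − a_3·(cos φ, sin φ) = (7.7944, 9.5001)
cos θ_2 = (151.0040−5²−9²)/(2·5·9) = 0.5000; θ_2 = -59.9970° (elbow-down)
β = atan2(9.5001,7.7944) = 50.6328°; ψ = atan2(-7.7940,9.5004) = -39.3650°
θ_1 = β − ψ = 89.9977°
θ_3 = φ − θ_1 − θ_2 = -45.0007° (wrapped to (-180°,180°])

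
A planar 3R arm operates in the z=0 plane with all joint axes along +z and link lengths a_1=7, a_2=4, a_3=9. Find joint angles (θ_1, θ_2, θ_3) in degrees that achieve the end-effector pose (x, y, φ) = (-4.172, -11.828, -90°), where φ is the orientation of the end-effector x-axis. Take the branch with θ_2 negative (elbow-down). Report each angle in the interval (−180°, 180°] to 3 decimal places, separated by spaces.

wrist centre = target − a_3·(cos φ, sin φ) = (-4.1720, -2.8280)
cos θ_2 = (25.4032−7²−4²)/(2·7·4) = -0.7071; θ_2 = -134.9983° (elbow-down)
β = atan2(-2.8280,-4.1720) = -145.8685°; ψ = atan2(-2.8285,4.1717) = -34.1385°
θ_1 = β − ψ = -111.7301°
θ_3 = φ − θ_1 − θ_2 = 156.7284° (wrapped to (-180°,180°])

-111.730 -134.998 156.728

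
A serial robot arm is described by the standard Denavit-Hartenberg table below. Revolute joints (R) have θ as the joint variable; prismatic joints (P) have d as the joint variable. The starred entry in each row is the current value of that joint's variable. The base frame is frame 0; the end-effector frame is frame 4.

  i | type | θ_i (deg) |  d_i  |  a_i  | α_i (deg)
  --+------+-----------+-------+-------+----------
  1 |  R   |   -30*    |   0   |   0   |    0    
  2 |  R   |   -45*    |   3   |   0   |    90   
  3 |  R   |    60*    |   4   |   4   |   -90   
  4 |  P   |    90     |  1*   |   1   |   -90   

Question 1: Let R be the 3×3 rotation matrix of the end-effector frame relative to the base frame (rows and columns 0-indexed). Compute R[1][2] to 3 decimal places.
0.483

End-effector z-axis (col 2 of R) = (-0.1294,0.4830,-0.8660)
R[1][2] = 0.4830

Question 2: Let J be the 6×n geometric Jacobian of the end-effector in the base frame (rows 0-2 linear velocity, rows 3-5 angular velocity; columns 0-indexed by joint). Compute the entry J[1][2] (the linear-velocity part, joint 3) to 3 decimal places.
axis z_2 = (-0.9659,-0.2588,0.0000); lever o_n−o_2 = (-2.6043,-1.8718,3.9641)
cross product → J_v[:, 2] = (-1.0260,3.8290,1.1340)
J_ω[:, 2] = z_2
entry J[1][2] = 3.8290

3.829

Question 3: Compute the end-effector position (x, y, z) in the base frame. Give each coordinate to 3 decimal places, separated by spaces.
-2.604 -1.872 6.964

after link 1: o_1 = (0.0000, 0.0000, 0.0000)
after link 2: o_2 = (0.0000, 0.0000, 3.0000)
after link 3: o_3 = (-3.3461, -2.9671, 6.4641)
after link 4: o_4 = (-2.6043, -1.8718, 6.9641)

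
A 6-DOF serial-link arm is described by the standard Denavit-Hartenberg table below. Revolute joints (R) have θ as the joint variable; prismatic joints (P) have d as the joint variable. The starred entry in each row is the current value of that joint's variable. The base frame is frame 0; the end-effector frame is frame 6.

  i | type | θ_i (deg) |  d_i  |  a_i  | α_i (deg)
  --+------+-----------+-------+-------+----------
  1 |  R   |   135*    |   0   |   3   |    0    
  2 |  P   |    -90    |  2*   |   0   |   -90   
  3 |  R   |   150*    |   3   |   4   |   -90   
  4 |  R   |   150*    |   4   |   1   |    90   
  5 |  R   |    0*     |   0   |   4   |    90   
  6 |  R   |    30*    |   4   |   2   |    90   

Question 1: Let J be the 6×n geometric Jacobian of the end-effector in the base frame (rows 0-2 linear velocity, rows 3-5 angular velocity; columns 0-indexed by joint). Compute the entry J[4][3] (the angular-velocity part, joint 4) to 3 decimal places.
axis z_3 = (-0.3536,-0.3536,0.8660); lever o_n−o_3 = (6.2565,0.2715,2.6651)
cross product → J_v[:, 3] = (-1.1774,6.3606,2.1160)
J_ω[:, 3] = z_3
entry J[4][3] = -0.3536

-0.354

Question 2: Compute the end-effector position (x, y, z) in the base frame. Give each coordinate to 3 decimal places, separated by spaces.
-0.436 2.065 2.665

after link 1: o_1 = (-2.1213, 2.1213, 0.0000)
after link 2: o_2 = (-2.1213, 2.1213, 2.0000)
after link 3: o_3 = (-6.6921, 1.7932, 0.0000)
after link 4: o_4 = (-7.2225, 0.5557, 3.8971)
after link 5: o_5 = (-3.6869, 1.2628, 5.6292)
after link 6: o_6 = (-0.4356, 2.0647, 2.6651)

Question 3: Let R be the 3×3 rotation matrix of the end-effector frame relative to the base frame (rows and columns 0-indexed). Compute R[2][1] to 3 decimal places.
-0.866

End-effector y-axis (col 1 of R) = (0.3536,0.3536,-0.8660)
R[2][1] = -0.8660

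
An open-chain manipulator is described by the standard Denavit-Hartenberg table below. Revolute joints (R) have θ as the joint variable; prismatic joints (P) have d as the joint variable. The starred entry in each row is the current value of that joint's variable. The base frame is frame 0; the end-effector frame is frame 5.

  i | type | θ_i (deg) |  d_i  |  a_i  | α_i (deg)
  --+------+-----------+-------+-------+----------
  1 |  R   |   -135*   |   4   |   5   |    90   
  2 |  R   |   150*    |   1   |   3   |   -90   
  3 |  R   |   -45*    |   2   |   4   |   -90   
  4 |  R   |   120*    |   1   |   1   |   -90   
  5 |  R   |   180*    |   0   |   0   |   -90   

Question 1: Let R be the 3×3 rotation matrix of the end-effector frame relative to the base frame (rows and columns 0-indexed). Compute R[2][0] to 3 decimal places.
End-effector x-axis (col 0 of R) = (0.2727,0.7727,-0.5732)
R[2][0] = -0.5732

-0.573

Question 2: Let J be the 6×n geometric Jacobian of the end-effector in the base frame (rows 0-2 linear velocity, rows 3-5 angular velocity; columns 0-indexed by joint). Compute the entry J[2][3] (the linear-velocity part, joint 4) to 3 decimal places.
axis z_3 = (0.9330,-0.0670,0.3536); lever o_n−o_3 = (0.6603,-0.8397,0.9268)
cross product → J_v[:, 3] = (0.2348,-0.6312,-0.7392)
J_ω[:, 3] = z_3
entry J[2][3] = -0.7392

-0.739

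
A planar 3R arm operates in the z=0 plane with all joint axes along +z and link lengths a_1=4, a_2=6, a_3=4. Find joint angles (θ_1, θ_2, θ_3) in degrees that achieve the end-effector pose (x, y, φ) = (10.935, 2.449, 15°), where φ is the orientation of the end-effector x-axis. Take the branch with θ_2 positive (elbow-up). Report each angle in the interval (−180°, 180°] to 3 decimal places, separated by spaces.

-45.003 89.998 -29.995

wrist centre = target − a_3·(cos φ, sin φ) = (7.0713, 1.4137)
cos θ_2 = (52.0019−4²−6²)/(2·4·6) = 0.0000; θ_2 = 89.9978° (elbow-up)
β = atan2(1.4137,7.0713) = 11.3058°; ψ = atan2(6.0000,4.0002) = 56.3084°
θ_1 = β − ψ = -45.0026°
θ_3 = φ − θ_1 − θ_2 = -29.9951° (wrapped to (-180°,180°])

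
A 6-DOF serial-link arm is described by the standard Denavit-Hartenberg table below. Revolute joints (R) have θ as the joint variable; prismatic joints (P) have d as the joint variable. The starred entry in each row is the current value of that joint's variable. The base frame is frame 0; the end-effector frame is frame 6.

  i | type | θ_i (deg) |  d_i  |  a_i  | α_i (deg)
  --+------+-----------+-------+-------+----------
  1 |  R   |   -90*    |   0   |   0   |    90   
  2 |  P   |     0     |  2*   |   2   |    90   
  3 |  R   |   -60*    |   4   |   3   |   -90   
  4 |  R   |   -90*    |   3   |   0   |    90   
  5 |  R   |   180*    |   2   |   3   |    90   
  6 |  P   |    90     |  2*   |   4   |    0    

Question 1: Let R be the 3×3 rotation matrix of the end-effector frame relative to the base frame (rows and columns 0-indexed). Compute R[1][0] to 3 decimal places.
End-effector x-axis (col 0 of R) = (-0.8660,0.5000,0.0000)
R[1][0] = 0.5000

0.500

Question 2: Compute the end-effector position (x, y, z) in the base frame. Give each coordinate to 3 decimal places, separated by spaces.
after link 1: o_1 = (0.0000, 0.0000, 0.0000)
after link 2: o_2 = (-2.0000, -2.0000, 0.0000)
after link 3: o_3 = (0.5981, -3.5000, -4.0000)
after link 4: o_4 = (-0.9019, -6.0981, -4.0000)
after link 5: o_5 = (-2.6340, -5.0981, -1.0000)
after link 6: o_6 = (-7.0981, -4.8301, -1.0000)

-7.098 -4.830 -1.000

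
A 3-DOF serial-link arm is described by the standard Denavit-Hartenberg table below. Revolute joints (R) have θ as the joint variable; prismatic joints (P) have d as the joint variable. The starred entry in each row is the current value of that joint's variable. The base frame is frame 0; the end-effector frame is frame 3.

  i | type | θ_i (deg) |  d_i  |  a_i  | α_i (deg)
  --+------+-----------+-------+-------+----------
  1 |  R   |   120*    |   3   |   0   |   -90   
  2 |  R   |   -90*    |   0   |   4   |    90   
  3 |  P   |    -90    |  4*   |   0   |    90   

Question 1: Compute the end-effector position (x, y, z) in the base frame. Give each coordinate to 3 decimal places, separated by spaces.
2.000 -3.464 7.000

after link 1: o_1 = (0.0000, 0.0000, 3.0000)
after link 2: o_2 = (0.0000, 0.0000, 7.0000)
after link 3: o_3 = (2.0000, -3.4641, 7.0000)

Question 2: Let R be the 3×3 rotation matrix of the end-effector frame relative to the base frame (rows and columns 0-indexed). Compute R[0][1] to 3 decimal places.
End-effector y-axis (col 1 of R) = (0.5000,-0.8660,0.0000)
R[0][1] = 0.5000

0.500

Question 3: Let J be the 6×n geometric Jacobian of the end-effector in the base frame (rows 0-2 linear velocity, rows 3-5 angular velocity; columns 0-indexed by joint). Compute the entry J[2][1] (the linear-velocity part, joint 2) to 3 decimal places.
4.000

axis z_1 = (-0.8660,-0.5000,0.0000); lever o_n−o_1 = (2.0000,-3.4641,4.0000)
cross product → J_v[:, 1] = (-2.0000,3.4641,4.0000)
J_ω[:, 1] = z_1
entry J[2][1] = 4.0000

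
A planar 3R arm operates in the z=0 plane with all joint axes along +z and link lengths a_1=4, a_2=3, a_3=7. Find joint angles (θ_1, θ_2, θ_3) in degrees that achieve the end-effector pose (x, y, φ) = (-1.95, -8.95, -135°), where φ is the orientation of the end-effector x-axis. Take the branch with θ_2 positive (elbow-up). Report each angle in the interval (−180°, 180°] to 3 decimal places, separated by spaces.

wrist centre = target − a_3·(cos φ, sin φ) = (2.9997, -4.0003)
cos θ_2 = (25.0005−4²−3²)/(2·4·3) = 0.0000; θ_2 = 89.9988° (elbow-up)
β = atan2(-4.0003,2.9997) = -53.1342°; ψ = atan2(3.0000,4.0001) = 36.8695°
θ_1 = β − ψ = -90.0036°
θ_3 = φ − θ_1 − θ_2 = -134.9952° (wrapped to (-180°,180°])

-90.004 89.999 -134.995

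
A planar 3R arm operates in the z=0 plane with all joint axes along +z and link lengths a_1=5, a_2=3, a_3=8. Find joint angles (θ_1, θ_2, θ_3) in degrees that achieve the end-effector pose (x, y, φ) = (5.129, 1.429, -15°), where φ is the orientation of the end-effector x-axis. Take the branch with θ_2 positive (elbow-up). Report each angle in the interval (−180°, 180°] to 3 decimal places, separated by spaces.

90.007 120.003 134.990

wrist centre = target − a_3·(cos φ, sin φ) = (-2.5984, 3.4996)
cos θ_2 = (18.9986−5²−3²)/(2·5·3) = -0.5000; θ_2 = 120.0031° (elbow-up)
β = atan2(3.4996,-2.5984) = 126.5938°; ψ = atan2(2.5980,3.4999) = 36.5870°
θ_1 = β − ψ = 90.0067°
θ_3 = φ − θ_1 − θ_2 = 134.9901° (wrapped to (-180°,180°])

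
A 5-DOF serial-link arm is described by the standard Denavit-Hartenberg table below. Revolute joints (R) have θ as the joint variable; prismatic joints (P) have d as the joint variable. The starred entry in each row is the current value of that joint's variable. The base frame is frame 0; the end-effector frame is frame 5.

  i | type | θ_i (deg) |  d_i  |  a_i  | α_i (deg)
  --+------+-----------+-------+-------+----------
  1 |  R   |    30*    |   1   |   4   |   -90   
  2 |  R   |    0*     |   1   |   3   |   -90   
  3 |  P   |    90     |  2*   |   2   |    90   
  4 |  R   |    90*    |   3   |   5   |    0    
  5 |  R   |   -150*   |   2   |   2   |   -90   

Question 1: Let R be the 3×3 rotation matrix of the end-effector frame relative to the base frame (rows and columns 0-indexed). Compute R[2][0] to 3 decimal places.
0.866

End-effector x-axis (col 0 of R) = (0.2500,-0.4330,0.8660)
R[2][0] = 0.8660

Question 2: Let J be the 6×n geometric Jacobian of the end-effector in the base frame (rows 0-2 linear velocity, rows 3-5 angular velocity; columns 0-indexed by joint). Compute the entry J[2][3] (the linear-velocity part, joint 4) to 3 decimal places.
-1.000

axis z_3 = (0.8660,0.5000,-0.0000); lever o_n−o_3 = (4.8301,1.6340,-3.2679)
cross product → J_v[:, 3] = (-1.6340,2.8301,-1.0000)
J_ω[:, 3] = z_3
entry J[2][3] = -1.0000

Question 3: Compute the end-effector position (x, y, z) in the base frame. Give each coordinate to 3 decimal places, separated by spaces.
11.392 4.268 -4.268

after link 1: o_1 = (3.4641, 2.0000, 1.0000)
after link 2: o_2 = (5.5622, 4.3660, 1.0000)
after link 3: o_3 = (6.5622, 2.6340, -1.0000)
after link 4: o_4 = (9.1603, 4.1340, -6.0000)
after link 5: o_5 = (11.3923, 4.2679, -4.2679)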